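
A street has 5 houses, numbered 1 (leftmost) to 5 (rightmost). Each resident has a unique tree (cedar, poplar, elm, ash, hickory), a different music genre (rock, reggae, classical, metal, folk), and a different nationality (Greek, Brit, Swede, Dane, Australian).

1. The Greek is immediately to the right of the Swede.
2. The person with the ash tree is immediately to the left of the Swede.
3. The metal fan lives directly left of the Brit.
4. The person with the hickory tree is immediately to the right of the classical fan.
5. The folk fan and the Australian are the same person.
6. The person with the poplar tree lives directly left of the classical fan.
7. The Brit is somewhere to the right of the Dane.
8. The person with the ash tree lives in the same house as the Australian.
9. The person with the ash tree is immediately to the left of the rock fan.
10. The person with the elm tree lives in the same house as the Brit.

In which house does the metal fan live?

4

The only music genre still possible for house 5 is reggae.
The person with the ash tree is narrowed to house 1 or 2 or 3; consider each.
Placing it in house 2 and house 3 leads to a contradiction, so it's in house 1.
Clue 2 places the Swede in house 2.
From clue 8, the Australian must be in house 1.
Clue 9 places the rock fan in house 2.
By clue 1, the Greek is in house 3.
Clue 5: the folk fan is in house 1.
So house 4 gets Dane for nationality.
House 5's nationality must be Brit (nothing else left).
By clue 3, the metal fan is in house 4.
From clue 10, the person with the elm tree must be in house 5.
So house 4 gets hickory for tree.
So house 3 gets classical for music genre.
By clue 6, the person with the poplar tree is in house 2.
The only tree still possible for house 3 is cedar.
So: house 1 = ash/folk/Australian, house 2 = poplar/rock/Swede, house 3 = cedar/classical/Greek, house 4 = hickory/metal/Dane, house 5 = elm/reggae/Brit.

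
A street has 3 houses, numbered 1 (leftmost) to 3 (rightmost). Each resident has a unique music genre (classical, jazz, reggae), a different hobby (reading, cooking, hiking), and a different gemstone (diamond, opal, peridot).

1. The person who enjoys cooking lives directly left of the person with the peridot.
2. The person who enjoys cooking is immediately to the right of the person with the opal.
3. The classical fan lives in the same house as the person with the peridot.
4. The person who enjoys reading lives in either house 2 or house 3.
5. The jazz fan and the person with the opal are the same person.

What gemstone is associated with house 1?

Clue 2: the person who enjoys cooking is in house 2.
The person with the opal is in house 1 (clue 2).
By clue 5, the jazz fan is in house 1.
So house 1 gets hiking for hobby.
So house 3 gets reading for hobby.
The person with the peridot is in house 3 (clue 1).
From clue 3, the classical fan must be in house 3.
House 2's music genre must be reggae (nothing else left).
House 2 gemstone: only diamond fits.
So: house 1 = jazz/hiking/opal, house 2 = reggae/cooking/diamond, house 3 = classical/reading/peridot.

opal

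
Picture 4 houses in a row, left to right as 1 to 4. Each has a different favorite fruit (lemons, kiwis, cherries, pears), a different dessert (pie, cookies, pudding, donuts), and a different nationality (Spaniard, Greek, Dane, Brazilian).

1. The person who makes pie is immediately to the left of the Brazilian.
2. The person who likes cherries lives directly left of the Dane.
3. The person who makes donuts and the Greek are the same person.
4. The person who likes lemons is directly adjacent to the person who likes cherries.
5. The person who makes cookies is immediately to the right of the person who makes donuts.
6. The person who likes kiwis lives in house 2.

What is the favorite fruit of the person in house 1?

pears

From clue 6, the person who likes kiwis must be in house 2.
Clue 4: the person who likes lemons is in house 4.
By clue 4, the person who likes cherries is in house 3.
House 1 favorite fruit: only pears fits.
By clue 2, the Dane is in house 4.
The person who makes pie is narrowed to house 1 or 2; consider each.
Placing it in house 2 leads to a contradiction, so it's in house 1.
The Brazilian is in house 2 (clue 1).
Clue 3: the person who makes donuts is in house 3.
By clue 3, the Greek is in house 3.
By clue 5, the person who makes cookies is in house 4.
So house 2 gets pudding for dessert.
House 1's nationality must be Spaniard (nothing else left).
So: house 1 = pears/pie/Spaniard, house 2 = kiwis/pudding/Brazilian, house 3 = cherries/donuts/Greek, house 4 = lemons/cookies/Dane.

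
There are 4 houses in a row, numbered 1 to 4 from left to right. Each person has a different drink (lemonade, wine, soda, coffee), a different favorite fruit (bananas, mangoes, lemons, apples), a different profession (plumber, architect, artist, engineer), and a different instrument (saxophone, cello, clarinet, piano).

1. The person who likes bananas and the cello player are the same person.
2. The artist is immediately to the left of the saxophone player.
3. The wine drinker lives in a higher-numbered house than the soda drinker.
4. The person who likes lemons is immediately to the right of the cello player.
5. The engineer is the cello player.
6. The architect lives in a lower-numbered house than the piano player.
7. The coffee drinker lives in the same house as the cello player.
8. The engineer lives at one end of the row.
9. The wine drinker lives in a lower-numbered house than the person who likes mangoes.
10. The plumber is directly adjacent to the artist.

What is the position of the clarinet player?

Clue 8 places the engineer in house 1.
House 4's drink must be lemonade (nothing else left).
That leaves plumber as the profession for house 4.
From clue 5, the cello player must be in house 1.
Clue 7 places the coffee drinker in house 1.
By clue 10, the artist is in house 3.
House 3 drink: only wine fits.
House 2 profession: only architect fits.
House 2's instrument must be clarinet (nothing else left).
Clue 1 places the person who likes bananas in house 1.
From clue 2, the saxophone player must be in house 4.
Clue 4: the person who likes lemons is in house 2.
From clue 9, the person who likes mangoes must be in house 4.
The only drink still possible for house 2 is soda.
The only favorite fruit still possible for house 3 is apples.
That leaves piano as the instrument for house 3.
So: house 1 = coffee/bananas/engineer/cello, house 2 = soda/lemons/architect/clarinet, house 3 = wine/apples/artist/piano, house 4 = lemonade/mangoes/plumber/saxophone.

2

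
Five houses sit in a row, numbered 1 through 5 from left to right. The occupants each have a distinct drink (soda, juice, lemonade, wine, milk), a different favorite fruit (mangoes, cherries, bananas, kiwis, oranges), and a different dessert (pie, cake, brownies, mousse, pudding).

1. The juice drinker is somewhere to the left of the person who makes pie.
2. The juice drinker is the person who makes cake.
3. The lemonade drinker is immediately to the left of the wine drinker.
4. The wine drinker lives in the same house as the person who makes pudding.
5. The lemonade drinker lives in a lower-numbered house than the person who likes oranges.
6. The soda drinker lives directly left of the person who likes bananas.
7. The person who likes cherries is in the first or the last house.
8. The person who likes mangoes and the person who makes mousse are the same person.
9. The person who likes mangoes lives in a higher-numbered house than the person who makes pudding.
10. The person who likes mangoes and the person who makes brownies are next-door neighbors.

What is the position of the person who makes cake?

1

So house 5 gets milk for drink.
That leaves cake as the dessert for house 1.
Clue 2: the juice drinker is in house 1.
House 2's favorite fruit must be kiwis (nothing else left).
House 2's dessert must be pie (nothing else left).
So house 1 gets cherries for favorite fruit.
The lemonade drinker is narrowed to house 2 or 3; consider each.
Placing it in house 3 leads to a contradiction, so it's in house 2.
From clue 3, the wine drinker must be in house 3.
The person who makes pudding is in house 3 (clue 4).
House 4's drink must be soda (nothing else left).
Clue 6: the person who likes bananas is in house 5.
So house 3 gets oranges for favorite fruit.
The only favorite fruit still possible for house 4 is mangoes.
From clue 8, the person who makes mousse must be in house 4.
The person who makes brownies is in house 5 (clue 10).
So: house 1 = juice/cherries/cake, house 2 = lemonade/kiwis/pie, house 3 = wine/oranges/pudding, house 4 = soda/mangoes/mousse, house 5 = milk/bananas/brownies.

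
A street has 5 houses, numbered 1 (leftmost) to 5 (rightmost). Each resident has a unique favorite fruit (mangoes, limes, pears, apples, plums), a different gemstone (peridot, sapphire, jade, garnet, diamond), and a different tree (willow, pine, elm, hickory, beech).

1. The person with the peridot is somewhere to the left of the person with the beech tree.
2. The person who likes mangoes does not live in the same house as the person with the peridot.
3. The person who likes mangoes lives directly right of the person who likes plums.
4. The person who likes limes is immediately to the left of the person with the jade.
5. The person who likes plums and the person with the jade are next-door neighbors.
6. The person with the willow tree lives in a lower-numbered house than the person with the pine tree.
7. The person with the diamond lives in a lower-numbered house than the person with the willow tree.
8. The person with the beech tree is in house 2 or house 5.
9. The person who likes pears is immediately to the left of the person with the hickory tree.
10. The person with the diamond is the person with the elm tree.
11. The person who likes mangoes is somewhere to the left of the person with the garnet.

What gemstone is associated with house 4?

sapphire

House 5's favorite fruit must be apples (nothing else left).
House 1's tree must be elm (nothing else left).
Clue 10: the person with the diamond is in house 1.
Clue 1 places the person with the beech tree in house 5.
The only favorite fruit still possible for house 4 is mangoes.
Clue 3: the person who likes plums is in house 3.
From clue 11, the person with the garnet must be in house 5.
From clue 4, the person who likes limes must be in house 1.
Clue 4 places the person with the jade in house 2.
The only favorite fruit still possible for house 2 is pears.
So house 4 gets sapphire for gemstone.
So house 4 gets pine for tree.
By clue 9, the person with the hickory tree is in house 3.
That leaves peridot as the gemstone for house 3.
The only tree still possible for house 2 is willow.
So: house 1 = limes/diamond/elm, house 2 = pears/jade/willow, house 3 = plums/peridot/hickory, house 4 = mangoes/sapphire/pine, house 5 = apples/garnet/beech.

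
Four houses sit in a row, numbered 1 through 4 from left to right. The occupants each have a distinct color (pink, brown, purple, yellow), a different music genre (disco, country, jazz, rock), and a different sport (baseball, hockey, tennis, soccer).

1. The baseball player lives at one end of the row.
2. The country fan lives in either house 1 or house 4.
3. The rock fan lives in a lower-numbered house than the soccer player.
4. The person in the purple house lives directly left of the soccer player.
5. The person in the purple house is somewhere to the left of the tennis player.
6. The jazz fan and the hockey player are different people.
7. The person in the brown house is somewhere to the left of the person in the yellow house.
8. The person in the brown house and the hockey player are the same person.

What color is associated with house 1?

The country fan is narrowed to house 1 or 4; consider each.
Placing it in house 1 leads to a contradiction, so it's in house 4.
The baseball player is narrowed to house 1 or 4; consider each.
Placing it in house 4 leads to a contradiction, so it's in house 1.
The person in the brown house is narrowed to house 2 or 3; consider each.
Placing it in house 2 leads to a contradiction, so it's in house 3.
From clue 7, the person in the yellow house must be in house 4.
Clue 8: the hockey player is in house 3.
Clue 4 places the person in the purple house in house 1.
The soccer player is in house 2 (clue 4).
That leaves pink as the color for house 2.
House 4's sport must be tennis (nothing else left).
By clue 3, the rock fan is in house 1.
House 3's music genre must be disco (nothing else left).
The only music genre still possible for house 2 is jazz.
So: house 1 = purple/rock/baseball, house 2 = pink/jazz/soccer, house 3 = brown/disco/hockey, house 4 = yellow/country/tennis.

purple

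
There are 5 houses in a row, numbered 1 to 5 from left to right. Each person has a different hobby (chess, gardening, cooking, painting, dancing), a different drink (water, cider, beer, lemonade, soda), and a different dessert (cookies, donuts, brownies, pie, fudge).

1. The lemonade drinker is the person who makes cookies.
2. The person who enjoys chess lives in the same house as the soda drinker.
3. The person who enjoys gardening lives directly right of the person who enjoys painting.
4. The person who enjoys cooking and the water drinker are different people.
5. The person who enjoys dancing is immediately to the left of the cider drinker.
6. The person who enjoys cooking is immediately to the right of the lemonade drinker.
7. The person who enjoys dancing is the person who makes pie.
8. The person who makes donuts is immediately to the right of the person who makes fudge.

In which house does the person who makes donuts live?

5

The person who enjoys cooking is narrowed to house 2 or 3 or 4 or 5; consider each.
Placing it in house 2 and house 3 and house 5 leads to a contradiction, so it's in house 4.
The lemonade drinker is in house 3 (clue 6).
Clue 1 places the person who makes cookies in house 3.
That leaves chess as the hobby for house 5.
So house 1 gets pie for dessert.
From clue 2, the soda drinker must be in house 5.
Clue 7 places the person who enjoys dancing in house 1.
Clue 8 places the person who makes donuts in house 5.
Clue 8: the person who makes fudge is in house 4.
House 3 hobby: only gardening fits.
That leaves brownies as the dessert for house 2.
The cider drinker is in house 2 (clue 5).
House 2's hobby must be painting (nothing else left).
That leaves beer as the drink for house 4.
House 1's drink must be water (nothing else left).
So: house 1 = dancing/water/pie, house 2 = painting/cider/brownies, house 3 = gardening/lemonade/cookies, house 4 = cooking/beer/fudge, house 5 = chess/soda/donuts.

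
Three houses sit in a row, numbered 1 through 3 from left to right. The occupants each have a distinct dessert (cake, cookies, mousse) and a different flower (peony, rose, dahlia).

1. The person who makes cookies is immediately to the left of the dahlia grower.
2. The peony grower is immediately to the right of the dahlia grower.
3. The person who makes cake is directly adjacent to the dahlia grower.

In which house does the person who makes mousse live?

By clue 2, the peony grower is in house 3.
Clue 2: the dahlia grower is in house 2.
So house 1 gets rose for flower.
Clue 1 places the person who makes cookies in house 1.
House 2's dessert must be mousse (nothing else left).
House 3's dessert must be cake (nothing else left).
So: house 1 = cookies/rose, house 2 = mousse/dahlia, house 3 = cake/peony.

2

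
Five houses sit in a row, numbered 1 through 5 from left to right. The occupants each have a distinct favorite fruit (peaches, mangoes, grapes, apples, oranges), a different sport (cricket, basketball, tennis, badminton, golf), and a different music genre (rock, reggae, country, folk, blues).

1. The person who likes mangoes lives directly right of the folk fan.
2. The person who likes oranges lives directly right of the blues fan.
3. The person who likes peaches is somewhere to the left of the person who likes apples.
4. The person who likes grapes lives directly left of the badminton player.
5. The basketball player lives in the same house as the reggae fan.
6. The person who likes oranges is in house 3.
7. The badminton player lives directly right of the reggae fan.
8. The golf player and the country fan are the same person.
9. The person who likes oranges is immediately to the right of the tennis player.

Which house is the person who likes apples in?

5

The person who likes oranges is in house 3 (clue 6).
By clue 9, the tennis player is in house 2.
From clue 2, the blues fan must be in house 2.
From clue 7, the badminton player must be in house 5.
By clue 7, the reggae fan is in house 4.
The only favorite fruit still possible for house 1 is peaches.
From clue 4, the person who likes grapes must be in house 4.
The basketball player is in house 4 (clue 5).
The only favorite fruit still possible for house 5 is apples.
That leaves rock as the music genre for house 5.
Clue 1: the folk fan is in house 1.
House 2's favorite fruit must be mangoes (nothing else left).
So house 3 gets country for music genre.
Clue 8: the golf player is in house 3.
So house 1 gets cricket for sport.
So: house 1 = peaches/cricket/folk, house 2 = mangoes/tennis/blues, house 3 = oranges/golf/country, house 4 = grapes/basketball/reggae, house 5 = apples/badminton/rock.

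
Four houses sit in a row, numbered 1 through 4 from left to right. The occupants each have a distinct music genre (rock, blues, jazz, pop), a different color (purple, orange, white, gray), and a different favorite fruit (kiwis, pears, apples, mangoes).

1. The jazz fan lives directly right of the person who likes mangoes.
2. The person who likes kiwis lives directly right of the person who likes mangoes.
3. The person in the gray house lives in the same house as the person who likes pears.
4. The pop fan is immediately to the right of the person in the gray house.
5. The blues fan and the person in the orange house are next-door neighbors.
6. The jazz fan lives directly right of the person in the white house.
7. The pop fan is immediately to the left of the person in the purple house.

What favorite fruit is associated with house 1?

apples

The pop fan is narrowed to house 2 or 3; consider each.
Placing it in house 2 leads to a contradiction, so it's in house 3.
Clue 4: the person in the gray house is in house 2.
Clue 7: the person in the purple house is in house 4.
Clue 3: the person who likes pears is in house 2.
That leaves rock as the music genre for house 1.
By clue 2, the person who likes mangoes is in house 3.
So house 1 gets apples for favorite fruit.
House 4 favorite fruit: only kiwis fits.
The jazz fan is in house 4 (clue 1).
The person in the white house is in house 3 (clue 6).
So house 2 gets blues for music genre.
The only color still possible for house 1 is orange.
So: house 1 = rock/orange/apples, house 2 = blues/gray/pears, house 3 = pop/white/mangoes, house 4 = jazz/purple/kiwis.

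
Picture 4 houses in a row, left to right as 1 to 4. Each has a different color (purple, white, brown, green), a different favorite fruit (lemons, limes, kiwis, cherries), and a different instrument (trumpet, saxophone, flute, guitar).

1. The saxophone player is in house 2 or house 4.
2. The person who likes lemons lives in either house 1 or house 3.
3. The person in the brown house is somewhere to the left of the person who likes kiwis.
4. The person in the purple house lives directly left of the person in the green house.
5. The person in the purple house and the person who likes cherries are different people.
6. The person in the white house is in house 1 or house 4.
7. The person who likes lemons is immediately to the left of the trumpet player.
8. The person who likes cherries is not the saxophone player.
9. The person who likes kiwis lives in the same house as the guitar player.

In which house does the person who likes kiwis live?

The only instrument still possible for house 1 is flute.
The only instrument still possible for house 3 is guitar.
From clue 9, the person who likes kiwis must be in house 3.
Clue 7: the trumpet player is in house 2.
That leaves lemons as the favorite fruit for house 1.
That leaves saxophone as the instrument for house 4.
Clue 8: the person who likes cherries is in house 2.
That leaves limes as the favorite fruit for house 4.
So house 3 gets purple for color.
Clue 4: the person in the green house is in house 4.
House 2's color must be brown (nothing else left).
House 1 color: only white fits.
So: house 1 = white/lemons/flute, house 2 = brown/cherries/trumpet, house 3 = purple/kiwis/guitar, house 4 = green/limes/saxophone.

3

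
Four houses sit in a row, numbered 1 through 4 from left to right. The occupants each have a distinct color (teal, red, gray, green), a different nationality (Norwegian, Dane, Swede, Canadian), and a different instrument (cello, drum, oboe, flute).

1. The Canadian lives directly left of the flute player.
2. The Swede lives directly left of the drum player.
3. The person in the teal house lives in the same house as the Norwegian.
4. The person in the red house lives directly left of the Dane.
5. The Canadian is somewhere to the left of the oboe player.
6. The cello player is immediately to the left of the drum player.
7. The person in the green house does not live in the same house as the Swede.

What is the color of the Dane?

green

The only instrument still possible for house 1 is cello.
By clue 6, the drum player is in house 2.
Clue 2 places the Swede in house 1.
The Canadian is narrowed to house 2 or 3; consider each.
Placing it in house 3 leads to a contradiction, so it's in house 2.
By clue 1, the flute player is in house 3.
House 4's instrument must be oboe (nothing else left).
House 1's color must be gray (nothing else left).
The person in the red house is narrowed to house 2 or 3; consider each.
Placing it in house 3 leads to a contradiction, so it's in house 2.
From clue 4, the Dane must be in house 3.
That leaves Norwegian as the nationality for house 4.
By clue 3, the person in the teal house is in house 4.
The only color still possible for house 3 is green.
So: house 1 = gray/Swede/cello, house 2 = red/Canadian/drum, house 3 = green/Dane/flute, house 4 = teal/Norwegian/oboe.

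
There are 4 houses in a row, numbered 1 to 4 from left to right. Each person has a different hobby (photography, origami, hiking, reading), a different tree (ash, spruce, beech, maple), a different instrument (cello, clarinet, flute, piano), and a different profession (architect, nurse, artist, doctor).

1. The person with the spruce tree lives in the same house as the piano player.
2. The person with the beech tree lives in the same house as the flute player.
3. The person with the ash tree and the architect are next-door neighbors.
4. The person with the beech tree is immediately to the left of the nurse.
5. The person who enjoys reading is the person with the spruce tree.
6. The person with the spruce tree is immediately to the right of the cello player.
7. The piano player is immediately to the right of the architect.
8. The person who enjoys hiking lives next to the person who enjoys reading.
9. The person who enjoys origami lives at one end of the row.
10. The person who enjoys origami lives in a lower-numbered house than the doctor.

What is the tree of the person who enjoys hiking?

The person who enjoys origami is in house 1 (clue 10).
The person who enjoys hiking is narrowed to house 2 or 3 or 4; consider each.
Placing it in house 2 and house 4 leads to a contradiction, so it's in house 3.
The person who enjoys photography is narrowed to house 2 or 4; consider each.
Placing it in house 4 leads to a contradiction, so it's in house 2.
House 4 hobby: only reading fits.
From clue 5, the person with the spruce tree must be in house 4.
Clue 6: the cello player is in house 3.
The piano player is in house 4 (clue 1).
Clue 7 places the architect in house 3.
That leaves beech as the tree for house 1.
House 2's tree must be ash (nothing else left).
That leaves maple as the tree for house 3.
House 1 profession: only artist fits.
House 2's profession must be nurse (nothing else left).
The only profession still possible for house 4 is doctor.
Clue 2: the flute player is in house 1.
House 2 instrument: only clarinet fits.
So: house 1 = origami/beech/flute/artist, house 2 = photography/ash/clarinet/nurse, house 3 = hiking/maple/cello/architect, house 4 = reading/spruce/piano/doctor.

maple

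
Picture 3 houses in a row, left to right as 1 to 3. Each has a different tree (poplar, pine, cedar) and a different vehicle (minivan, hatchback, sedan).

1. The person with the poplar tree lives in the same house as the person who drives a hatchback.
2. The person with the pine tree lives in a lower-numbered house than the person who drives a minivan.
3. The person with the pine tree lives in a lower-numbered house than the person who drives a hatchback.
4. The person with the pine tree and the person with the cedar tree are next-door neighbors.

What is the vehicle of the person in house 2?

House 1's vehicle must be sedan (nothing else left).
The person with the pine tree is narrowed to house 1 or 2; consider each.
Placing it in house 2 leads to a contradiction, so it's in house 1.
By clue 4, the person with the cedar tree is in house 2.
So house 3 gets poplar for tree.
Clue 1 places the person who drives a hatchback in house 3.
That leaves minivan as the vehicle for house 2.
So: house 1 = pine/sedan, house 2 = cedar/minivan, house 3 = poplar/hatchback.

minivan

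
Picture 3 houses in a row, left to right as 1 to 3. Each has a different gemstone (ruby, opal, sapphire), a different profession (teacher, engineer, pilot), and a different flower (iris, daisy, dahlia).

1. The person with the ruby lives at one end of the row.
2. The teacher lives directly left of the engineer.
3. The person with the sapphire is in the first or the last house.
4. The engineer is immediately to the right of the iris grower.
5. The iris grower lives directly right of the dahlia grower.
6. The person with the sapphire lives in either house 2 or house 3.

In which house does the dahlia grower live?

The iris grower is in house 2 (clue 5).
By clue 5, the dahlia grower is in house 1.
By clue 6, the person with the sapphire is in house 3.
The only gemstone still possible for house 2 is opal.
The only flower still possible for house 3 is daisy.
From clue 4, the engineer must be in house 3.
House 1 gemstone: only ruby fits.
The teacher is in house 2 (clue 2).
House 1's profession must be pilot (nothing else left).
So: house 1 = ruby/pilot/dahlia, house 2 = opal/teacher/iris, house 3 = sapphire/engineer/daisy.

1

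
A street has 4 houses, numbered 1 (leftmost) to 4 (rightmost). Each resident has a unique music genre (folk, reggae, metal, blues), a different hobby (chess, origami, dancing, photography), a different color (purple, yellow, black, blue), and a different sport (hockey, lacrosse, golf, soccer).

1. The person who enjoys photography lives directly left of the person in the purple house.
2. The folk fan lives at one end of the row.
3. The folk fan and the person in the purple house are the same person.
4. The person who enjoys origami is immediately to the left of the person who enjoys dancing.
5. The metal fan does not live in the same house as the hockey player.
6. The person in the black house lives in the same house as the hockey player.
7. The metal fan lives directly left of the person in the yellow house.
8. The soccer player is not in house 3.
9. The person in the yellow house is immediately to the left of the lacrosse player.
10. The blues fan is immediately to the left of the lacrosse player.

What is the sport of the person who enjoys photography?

By clue 3, the folk fan is in house 4.
From clue 3, the person in the purple house must be in house 4.
From clue 1, the person who enjoys photography must be in house 3.
Clue 4 places the person who enjoys origami in house 1.
The person who enjoys dancing is in house 2 (clue 4).
House 4's hobby must be chess (nothing else left).
The blues fan is narrowed to house 2 or 3; consider each.
Placing it in house 2 leads to a contradiction, so it's in house 3.
Clue 10: the lacrosse player is in house 4.
The person in the yellow house is in house 3 (clue 9).
By clue 7, the metal fan is in house 2.
That leaves reggae as the music genre for house 1.
House 3 sport: only golf fits.
By clue 5, the hockey player is in house 1.
By clue 6, the person in the black house is in house 1.
That leaves blue as the color for house 2.
So house 2 gets soccer for sport.
So: house 1 = reggae/origami/black/hockey, house 2 = metal/dancing/blue/soccer, house 3 = blues/photography/yellow/golf, house 4 = folk/chess/purple/lacrosse.

golf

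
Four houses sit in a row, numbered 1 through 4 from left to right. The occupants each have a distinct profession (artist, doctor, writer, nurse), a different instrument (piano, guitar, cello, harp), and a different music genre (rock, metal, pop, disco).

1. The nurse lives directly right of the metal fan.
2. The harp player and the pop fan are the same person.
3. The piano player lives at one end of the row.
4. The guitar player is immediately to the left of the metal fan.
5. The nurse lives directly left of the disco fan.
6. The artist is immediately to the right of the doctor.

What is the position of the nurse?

3

From clue 1, the nurse must be in house 3.
From clue 1, the metal fan must be in house 2.
Clue 4 places the guitar player in house 1.
Clue 5: the disco fan is in house 4.
Clue 2: the harp player is in house 3.
Clue 2: the pop fan is in house 3.
Clue 6: the artist is in house 2.
By clue 6, the doctor is in house 1.
House 4's profession must be writer (nothing else left).
House 2 instrument: only cello fits.
The only instrument still possible for house 4 is piano.
House 1's music genre must be rock (nothing else left).
So: house 1 = doctor/guitar/rock, house 2 = artist/cello/metal, house 3 = nurse/harp/pop, house 4 = writer/piano/disco.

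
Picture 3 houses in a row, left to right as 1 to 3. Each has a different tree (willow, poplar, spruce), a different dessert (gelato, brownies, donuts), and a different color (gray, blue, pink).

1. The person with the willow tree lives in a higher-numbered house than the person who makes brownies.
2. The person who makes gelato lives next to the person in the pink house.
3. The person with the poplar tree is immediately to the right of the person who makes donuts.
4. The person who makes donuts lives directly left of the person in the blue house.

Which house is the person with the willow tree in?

House 1 tree: only spruce fits.
So house 3 gets gelato for dessert.
From clue 2, the person in the pink house must be in house 2.
The only color still possible for house 1 is gray.
House 3 color: only blue fits.
From clue 4, the person who makes donuts must be in house 2.
That leaves brownies as the dessert for house 1.
Clue 3 places the person with the poplar tree in house 3.
So house 2 gets willow for tree.
So: house 1 = spruce/brownies/gray, house 2 = willow/donuts/pink, house 3 = poplar/gelato/blue.

2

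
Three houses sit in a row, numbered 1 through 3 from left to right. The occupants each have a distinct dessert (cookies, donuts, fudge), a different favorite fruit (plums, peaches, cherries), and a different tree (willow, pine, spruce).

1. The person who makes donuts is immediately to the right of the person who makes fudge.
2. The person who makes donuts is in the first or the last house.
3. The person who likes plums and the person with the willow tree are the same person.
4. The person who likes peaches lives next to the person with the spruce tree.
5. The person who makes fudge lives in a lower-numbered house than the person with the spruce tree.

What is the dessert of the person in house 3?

donuts

The person who makes donuts is in house 3 (clue 2).
Clue 1 places the person who makes fudge in house 2.
Clue 5: the person with the spruce tree is in house 3.
House 1 dessert: only cookies fits.
The person who likes peaches is in house 2 (clue 4).
That leaves cherries as the favorite fruit for house 3.
Clue 3 places the person with the willow tree in house 1.
House 1's favorite fruit must be plums (nothing else left).
So house 2 gets pine for tree.
So: house 1 = cookies/plums/willow, house 2 = fudge/peaches/pine, house 3 = donuts/cherries/spruce.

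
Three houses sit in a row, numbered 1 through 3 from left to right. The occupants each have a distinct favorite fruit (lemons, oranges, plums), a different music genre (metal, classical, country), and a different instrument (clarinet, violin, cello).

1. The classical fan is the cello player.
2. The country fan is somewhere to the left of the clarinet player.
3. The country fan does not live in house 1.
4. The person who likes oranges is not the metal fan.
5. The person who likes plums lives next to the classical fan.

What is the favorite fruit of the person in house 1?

By clue 3, the country fan is in house 2.
Clue 2 places the clarinet player in house 3.
Clue 5 places the person who likes plums in house 2.
House 1's instrument must be cello (nothing else left).
That leaves violin as the instrument for house 2.
Clue 1 places the classical fan in house 1.
So house 3 gets metal for music genre.
Clue 4: the person who likes oranges is in house 1.
That leaves lemons as the favorite fruit for house 3.
So: house 1 = oranges/classical/cello, house 2 = plums/country/violin, house 3 = lemons/metal/clarinet.

oranges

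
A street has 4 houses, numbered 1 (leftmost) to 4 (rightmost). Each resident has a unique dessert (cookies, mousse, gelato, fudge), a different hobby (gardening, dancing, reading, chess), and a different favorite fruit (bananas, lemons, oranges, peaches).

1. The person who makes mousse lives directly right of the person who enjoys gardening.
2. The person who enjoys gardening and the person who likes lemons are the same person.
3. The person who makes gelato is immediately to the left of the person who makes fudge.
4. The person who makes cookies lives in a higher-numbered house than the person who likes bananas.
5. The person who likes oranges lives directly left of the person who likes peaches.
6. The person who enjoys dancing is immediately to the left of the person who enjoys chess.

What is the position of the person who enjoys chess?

That leaves gelato as the dessert for house 1.
House 4's favorite fruit must be peaches (nothing else left).
Clue 3 places the person who makes fudge in house 2.
Clue 5: the person who likes oranges is in house 3.
From clue 2, the person who enjoys gardening must be in house 2.
Clue 2 places the person who likes lemons in house 2.
So house 1 gets bananas for favorite fruit.
Clue 1: the person who makes mousse is in house 3.
By clue 6, the person who enjoys dancing is in house 3.
Clue 6: the person who enjoys chess is in house 4.
House 4's dessert must be cookies (nothing else left).
So house 1 gets reading for hobby.
So: house 1 = gelato/reading/bananas, house 2 = fudge/gardening/lemons, house 3 = mousse/dancing/oranges, house 4 = cookies/chess/peaches.

4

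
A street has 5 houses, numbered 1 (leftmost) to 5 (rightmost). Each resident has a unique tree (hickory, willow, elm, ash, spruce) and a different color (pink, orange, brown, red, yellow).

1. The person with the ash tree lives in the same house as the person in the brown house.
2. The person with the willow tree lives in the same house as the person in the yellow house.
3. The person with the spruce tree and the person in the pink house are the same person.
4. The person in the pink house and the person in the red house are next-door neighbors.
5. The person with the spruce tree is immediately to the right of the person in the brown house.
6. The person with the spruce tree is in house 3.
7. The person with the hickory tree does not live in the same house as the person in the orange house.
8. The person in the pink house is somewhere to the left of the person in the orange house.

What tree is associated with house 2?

From clue 6, the person with the spruce tree must be in house 3.
Clue 3 places the person in the pink house in house 3.
From clue 5, the person in the brown house must be in house 2.
House 1 color: only yellow fits.
The only color still possible for house 4 is red.
House 5's color must be orange (nothing else left).
By clue 1, the person with the ash tree is in house 2.
Clue 2: the person with the willow tree is in house 1.
House 5 tree: only elm fits.
That leaves hickory as the tree for house 4.
So: house 1 = willow/yellow, house 2 = ash/brown, house 3 = spruce/pink, house 4 = hickory/red, house 5 = elm/orange.

ash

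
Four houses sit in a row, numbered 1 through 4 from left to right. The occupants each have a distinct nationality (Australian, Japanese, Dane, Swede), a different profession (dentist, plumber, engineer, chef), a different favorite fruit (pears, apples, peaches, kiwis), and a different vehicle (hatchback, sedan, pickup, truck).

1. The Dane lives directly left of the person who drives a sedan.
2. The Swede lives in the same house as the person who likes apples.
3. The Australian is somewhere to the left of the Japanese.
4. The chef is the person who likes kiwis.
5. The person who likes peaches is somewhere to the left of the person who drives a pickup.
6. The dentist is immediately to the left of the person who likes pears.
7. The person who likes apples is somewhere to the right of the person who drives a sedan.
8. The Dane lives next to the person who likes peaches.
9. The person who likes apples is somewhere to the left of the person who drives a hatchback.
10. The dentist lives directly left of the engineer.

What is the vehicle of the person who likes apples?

pickup

From clue 9, the person who likes apples must be in house 3.
From clue 9, the person who drives a hatchback must be in house 4.
House 1 vehicle: only truck fits.
The Swede is in house 3 (clue 2).
By clue 7, the person who drives a sedan is in house 2.
House 4 nationality: only Japanese fits.
House 3's vehicle must be pickup (nothing else left).
Clue 1 places the Dane in house 1.
From clue 8, the person who likes peaches must be in house 2.
House 2 nationality: only Australian fits.
The only favorite fruit still possible for house 1 is kiwis.
So house 4 gets pears for favorite fruit.
From clue 4, the chef must be in house 1.
From clue 6, the dentist must be in house 3.
The engineer is in house 4 (clue 10).
House 2 profession: only plumber fits.
So: house 1 = Dane/chef/kiwis/truck, house 2 = Australian/plumber/peaches/sedan, house 3 = Swede/dentist/apples/pickup, house 4 = Japanese/engineer/pears/hatchback.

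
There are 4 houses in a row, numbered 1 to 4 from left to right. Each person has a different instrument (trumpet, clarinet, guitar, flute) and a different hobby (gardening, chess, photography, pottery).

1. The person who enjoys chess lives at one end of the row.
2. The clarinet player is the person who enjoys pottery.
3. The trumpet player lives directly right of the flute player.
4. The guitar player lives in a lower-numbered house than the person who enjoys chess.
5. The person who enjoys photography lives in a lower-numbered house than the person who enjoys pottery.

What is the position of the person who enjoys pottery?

2

From clue 4, the person who enjoys chess must be in house 4.
The only instrument still possible for house 4 is trumpet.
By clue 3, the flute player is in house 3.
The only instrument still possible for house 1 is guitar.
The only instrument still possible for house 2 is clarinet.
Clue 2: the person who enjoys pottery is in house 2.
Clue 5 places the person who enjoys photography in house 1.
The only hobby still possible for house 3 is gardening.
So: house 1 = guitar/photography, house 2 = clarinet/pottery, house 3 = flute/gardening, house 4 = trumpet/chess.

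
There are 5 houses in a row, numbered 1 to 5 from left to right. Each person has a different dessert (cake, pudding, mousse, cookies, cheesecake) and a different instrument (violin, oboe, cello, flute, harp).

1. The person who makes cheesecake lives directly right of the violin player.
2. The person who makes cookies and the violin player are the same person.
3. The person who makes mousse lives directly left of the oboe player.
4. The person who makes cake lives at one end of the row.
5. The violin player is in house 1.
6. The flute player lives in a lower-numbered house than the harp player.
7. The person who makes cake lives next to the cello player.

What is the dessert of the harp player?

By clue 5, the violin player is in house 1.
From clue 1, the person who makes cheesecake must be in house 2.
From clue 2, the person who makes cookies must be in house 1.
From clue 7, the cello player must be in house 4.
The only dessert still possible for house 5 is cake.
House 2's instrument must be flute (nothing else left).
That leaves harp as the instrument for house 3.
That leaves oboe as the instrument for house 5.
The person who makes mousse is in house 4 (clue 3).
House 3's dessert must be pudding (nothing else left).
So: house 1 = cookies/violin, house 2 = cheesecake/flute, house 3 = pudding/harp, house 4 = mousse/cello, house 5 = cake/oboe.

pudding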